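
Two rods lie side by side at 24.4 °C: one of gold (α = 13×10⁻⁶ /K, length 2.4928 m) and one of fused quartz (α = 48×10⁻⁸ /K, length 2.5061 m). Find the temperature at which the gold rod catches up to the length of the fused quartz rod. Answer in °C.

L₁(1 + α₁ΔT) = L₂(1 + α₂ΔT) ⇒ ΔT = (L₂ − L₁)/(α₁L₁ − α₂L₂)
L₂ − L₁ = 2.5061 − 2.4928 = 1.33×10⁻² m
α₁L₁ − α₂L₂ = 13×10⁻⁶×2.4928 − 48×10⁻⁸×2.5061 = 3.1203472×10⁻⁵ m/K
ΔT = 1.33×10⁻² / 3.1203472×10⁻⁵ = 426.235 K
T = 24.4 + 426.235 = 450.635 °C

T = 450.6 °C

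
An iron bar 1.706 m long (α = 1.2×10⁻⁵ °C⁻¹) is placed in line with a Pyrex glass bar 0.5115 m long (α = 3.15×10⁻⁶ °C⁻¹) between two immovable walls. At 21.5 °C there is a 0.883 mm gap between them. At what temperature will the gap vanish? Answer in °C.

Gap closes when ΔL₁ + ΔL₂ = 0.883 mm = 8.83×10⁻⁴ m
(α₁L₁ + α₂L₂)ΔT = g
α₁L₁ + α₂L₂ = 1.2×10⁻⁵×1.706 + 3.15×10⁻⁶×0.5115 = 2.2083225×10⁻⁵ m/K
ΔT = 8.83×10⁻⁴ / 2.2083225×10⁻⁵ = 39.985 K
T = 21.5 + 39.985 = 61.485 °C

T = 61.5 °C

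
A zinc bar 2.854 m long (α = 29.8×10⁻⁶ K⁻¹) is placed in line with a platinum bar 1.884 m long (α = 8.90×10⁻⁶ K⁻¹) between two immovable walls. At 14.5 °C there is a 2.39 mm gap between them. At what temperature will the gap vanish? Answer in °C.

T = 38.0 °C

α₁L₁ = 8.50492×10⁻⁵ m/K, α₂L₂ = 1.67676×10⁻⁵ m/K → total 1.018168×10⁻⁴ m/K
ΔT = g/(α₁L₁+α₂L₂) = 2.39×10⁻³ / 1.018168×10⁻⁴ = 23.474 K
T = 14.5 + 23.474 = 37.974 °C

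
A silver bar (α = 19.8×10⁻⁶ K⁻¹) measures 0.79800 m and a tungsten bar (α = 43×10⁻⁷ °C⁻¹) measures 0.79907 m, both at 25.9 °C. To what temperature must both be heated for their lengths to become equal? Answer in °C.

T = 112.4 °C

L₁(1 + α₁ΔT) = L₂(1 + α₂ΔT) ⇒ ΔT = (L₂ − L₁)/(α₁L₁ − α₂L₂)
L₂ − L₁ = 0.79907 − 0.79800 = 1.07×10⁻³ m
α₁L₁ − α₂L₂ = 19.8×10⁻⁶×0.79800 − 43×10⁻⁷×0.79907 = 1.2364399×10⁻⁵ m/K
ΔT = 1.07×10⁻³ / 1.2364399×10⁻⁵ = 86.539 K
T = 25.9 + 86.539 = 112.439 °C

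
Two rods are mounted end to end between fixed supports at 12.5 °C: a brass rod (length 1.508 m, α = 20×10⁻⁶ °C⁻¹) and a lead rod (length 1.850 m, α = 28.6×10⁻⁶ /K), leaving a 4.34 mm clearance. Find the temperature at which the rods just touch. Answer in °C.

T = 64.7 °C

α₁L₁ = 3.016×10⁻⁵ m/K, α₂L₂ = 5.291×10⁻⁵ m/K → total 8.307×10⁻⁵ m/K
ΔT = g/(α₁L₁+α₂L₂) = 4.34×10⁻³ / 8.307×10⁻⁵ = 52.245 K
T = 12.5 + 52.245 = 64.745 °C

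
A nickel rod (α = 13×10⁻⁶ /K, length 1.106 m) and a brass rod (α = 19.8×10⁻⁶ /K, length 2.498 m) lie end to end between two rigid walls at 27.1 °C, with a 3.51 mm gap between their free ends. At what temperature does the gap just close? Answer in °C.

α₁L₁ = 1.4378×10⁻⁵ m/K, α₂L₂ = 4.94604×10⁻⁵ m/K → total 6.38384×10⁻⁵ m/K
ΔT = g/(α₁L₁+α₂L₂) = 3.51×10⁻³ / 6.38384×10⁻⁵ = 54.983 K
T = 27.1 + 54.983 = 82.083 °C

T = 82.1 °C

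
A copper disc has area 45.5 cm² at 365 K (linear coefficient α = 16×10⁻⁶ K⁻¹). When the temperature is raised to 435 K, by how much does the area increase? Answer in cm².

ΔA = 0.102 cm²

Area coefficient ≈ 2α; |ΔT| = 70 K
ΔA = 2αA₀ΔT = 2(16×10⁻⁶)(45.5)(70) = 0.102 cm²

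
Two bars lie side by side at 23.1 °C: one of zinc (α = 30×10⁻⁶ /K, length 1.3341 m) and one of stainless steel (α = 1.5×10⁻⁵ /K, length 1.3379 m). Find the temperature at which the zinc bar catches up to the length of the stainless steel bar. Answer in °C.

Equal length when α₁L₁ΔT − α₂L₂ΔT = L₂ − L₁ = 3.80×10⁻³ m
α₁L₁ = 4.0023×10⁻⁵, α₂L₂ = 2.00685×10⁻⁵ → Δ(αL) = 1.99545×10⁻⁵ m/K
ΔT = 3.80×10⁻³ / 1.99545×10⁻⁵ = 190.433 K, so T = 23.1 + 190.433 = 213.533 °C

T = 213.5 °C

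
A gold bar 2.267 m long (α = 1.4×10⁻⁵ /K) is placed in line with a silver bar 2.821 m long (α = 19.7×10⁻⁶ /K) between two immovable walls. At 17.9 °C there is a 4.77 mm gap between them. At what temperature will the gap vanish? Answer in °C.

Gap closes when ΔL₁ + ΔL₂ = 4.77 mm = 4.77×10⁻³ m
(α₁L₁ + α₂L₂)ΔT = g
α₁L₁ + α₂L₂ = 1.4×10⁻⁵×2.267 + 19.7×10⁻⁶×2.821 = 8.73117×10⁻⁵ m/K
ΔT = 4.77×10⁻³ / 8.73117×10⁻⁵ = 54.632 K
T = 17.9 + 54.632 = 72.532 °C

T = 72.5 °C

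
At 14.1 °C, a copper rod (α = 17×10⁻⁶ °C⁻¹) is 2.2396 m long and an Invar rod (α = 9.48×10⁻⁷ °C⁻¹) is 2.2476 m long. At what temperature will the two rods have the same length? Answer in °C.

T = 236.7 °C

L₁(1 + α₁ΔT) = L₂(1 + α₂ΔT) ⇒ ΔT = (L₂ − L₁)/(α₁L₁ − α₂L₂)
L₂ − L₁ = 2.2476 − 2.2396 = 8.00×10⁻³ m
α₁L₁ − α₂L₂ = 17×10⁻⁶×2.2396 − 9.48×10⁻⁷×2.2476 = 3.59424752×10⁻⁵ m/K
ΔT = 8.00×10⁻³ / 3.59424752×10⁻⁵ = 222.578 K
T = 14.1 + 222.578 = 236.678 °C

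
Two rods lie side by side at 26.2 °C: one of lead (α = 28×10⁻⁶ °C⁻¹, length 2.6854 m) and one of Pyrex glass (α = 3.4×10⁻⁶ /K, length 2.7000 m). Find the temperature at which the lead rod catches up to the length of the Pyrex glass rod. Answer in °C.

T = 247.4 °C

Equal length when α₁L₁ΔT − α₂L₂ΔT = L₂ − L₁ = 1.46×10⁻² m
α₁L₁ = 7.51912×10⁻⁵, α₂L₂ = 9.180×10⁻⁶ → Δ(αL) = 6.60112×10⁻⁵ m/K
ΔT = 1.46×10⁻² / 6.60112×10⁻⁵ = 221.175 K, so T = 26.2 + 221.175 = 247.375 °C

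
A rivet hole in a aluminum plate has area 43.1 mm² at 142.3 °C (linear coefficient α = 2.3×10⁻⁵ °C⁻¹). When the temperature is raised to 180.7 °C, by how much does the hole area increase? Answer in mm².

Area coefficient ≈ 2α; |ΔT| = 38.4 K
ΔA = 2αA₀ΔT = 2(2.3×10⁻⁵)(43.1)(38.4) = 0.0761 mm²

ΔA = 0.0761 mm²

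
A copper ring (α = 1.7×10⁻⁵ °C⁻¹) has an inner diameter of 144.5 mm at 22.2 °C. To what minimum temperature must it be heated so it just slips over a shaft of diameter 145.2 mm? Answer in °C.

Required Δd = 145.2 − 144.5 = 0.7 mm
Δd = αd₀ΔT ⇒ ΔT = Δd/(αd₀) = 0.7 / (1.7×10⁻⁵ × 144.5) = 284.96 K
T_min = 22.2 + 284.96 = 307.16 °C

T = 307 °C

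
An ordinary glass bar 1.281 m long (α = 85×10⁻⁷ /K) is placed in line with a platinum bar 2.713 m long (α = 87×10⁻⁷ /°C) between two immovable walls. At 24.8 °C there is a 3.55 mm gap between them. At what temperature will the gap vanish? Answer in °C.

α₁L₁ = 1.08885×10⁻⁵ m/K, α₂L₂ = 2.36031×10⁻⁵ m/K → total 3.44916×10⁻⁵ m/K
ΔT = g/(α₁L₁+α₂L₂) = 3.55×10⁻³ / 3.44916×10⁻⁵ = 102.92 K
T = 24.8 + 102.92 = 127.72 °C

T = 128 °C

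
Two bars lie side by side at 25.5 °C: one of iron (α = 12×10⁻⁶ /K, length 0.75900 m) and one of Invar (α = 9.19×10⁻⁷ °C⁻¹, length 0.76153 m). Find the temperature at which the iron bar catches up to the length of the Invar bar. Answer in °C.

T = 326.4 °C

L₁(1 + α₁ΔT) = L₂(1 + α₂ΔT) ⇒ ΔT = (L₂ − L₁)/(α₁L₁ − α₂L₂)
L₂ − L₁ = 0.76153 − 0.75900 = 2.53×10⁻³ m
α₁L₁ − α₂L₂ = 12×10⁻⁶×0.75900 − 9.19×10⁻⁷×0.76153 = 8.40815393×10⁻⁶ m/K
ΔT = 2.53×10⁻³ / 8.40815393×10⁻⁶ = 300.898 K
T = 25.5 + 300.898 = 326.398 °C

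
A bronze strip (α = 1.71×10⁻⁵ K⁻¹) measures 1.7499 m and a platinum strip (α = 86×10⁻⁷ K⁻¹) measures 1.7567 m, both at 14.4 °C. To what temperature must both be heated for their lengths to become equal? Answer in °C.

T = 473.4 °C

L₁(1 + α₁ΔT) = L₂(1 + α₂ΔT) ⇒ ΔT = (L₂ − L₁)/(α₁L₁ − α₂L₂)
L₂ − L₁ = 1.7567 − 1.7499 = 6.80×10⁻³ m
α₁L₁ − α₂L₂ = 1.71×10⁻⁵×1.7499 − 86×10⁻⁷×1.7567 = 1.481567×10⁻⁵ m/K
ΔT = 6.80×10⁻³ / 1.481567×10⁻⁵ = 458.974 K
T = 14.4 + 458.974 = 473.374 °C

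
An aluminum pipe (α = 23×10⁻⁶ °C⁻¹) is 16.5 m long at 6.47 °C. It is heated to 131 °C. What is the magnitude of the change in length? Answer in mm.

ΔL = 47.3 mm

|ΔT| = |131 − 6.47| = 124.53 K
ΔL = αL₀ΔT = (23×10⁻⁶)(16.5)(124.53) = 4.73×10⁻² m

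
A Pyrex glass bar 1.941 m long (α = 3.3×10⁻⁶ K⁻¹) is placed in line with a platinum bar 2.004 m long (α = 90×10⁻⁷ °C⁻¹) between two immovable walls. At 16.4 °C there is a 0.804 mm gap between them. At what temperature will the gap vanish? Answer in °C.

Gap closes when ΔL₁ + ΔL₂ = 0.804 mm = 8.04×10⁻⁴ m
(α₁L₁ + α₂L₂)ΔT = g
α₁L₁ + α₂L₂ = 3.3×10⁻⁶×1.941 + 90×10⁻⁷×2.004 = 2.44413×10⁻⁵ m/K
ΔT = 8.04×10⁻⁴ / 2.44413×10⁻⁵ = 32.895 K
T = 16.4 + 32.895 = 49.295 °C

T = 49.3 °C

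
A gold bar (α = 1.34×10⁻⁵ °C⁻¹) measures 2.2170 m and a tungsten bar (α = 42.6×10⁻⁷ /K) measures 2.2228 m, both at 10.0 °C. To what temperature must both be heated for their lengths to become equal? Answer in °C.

L₁(1 + α₁ΔT) = L₂(1 + α₂ΔT) ⇒ ΔT = (L₂ − L₁)/(α₁L₁ − α₂L₂)
L₂ − L₁ = 2.2228 − 2.2170 = 5.80×10⁻³ m
α₁L₁ − α₂L₂ = 1.34×10⁻⁵×2.2170 − 42.6×10⁻⁷×2.2228 = 2.0238672×10⁻⁵ m/K
ΔT = 5.80×10⁻³ / 2.0238672×10⁻⁵ = 286.580 K
T = 10.0 + 286.580 = 296.580 °C

T = 296.6 °C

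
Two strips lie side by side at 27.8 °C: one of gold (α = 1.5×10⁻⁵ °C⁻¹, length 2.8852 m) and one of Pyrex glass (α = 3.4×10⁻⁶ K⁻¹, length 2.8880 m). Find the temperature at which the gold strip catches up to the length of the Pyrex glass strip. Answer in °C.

Equal length when α₁L₁ΔT − α₂L₂ΔT = L₂ − L₁ = 2.80×10⁻³ m
α₁L₁ = 4.3278×10⁻⁵, α₂L₂ = 9.8192×10⁻⁶ → Δ(αL) = 3.34588×10⁻⁵ m/K
ΔT = 2.80×10⁻³ / 3.34588×10⁻⁵ = 83.685 K, so T = 27.8 + 83.685 = 111.485 °C

T = 111.5 °C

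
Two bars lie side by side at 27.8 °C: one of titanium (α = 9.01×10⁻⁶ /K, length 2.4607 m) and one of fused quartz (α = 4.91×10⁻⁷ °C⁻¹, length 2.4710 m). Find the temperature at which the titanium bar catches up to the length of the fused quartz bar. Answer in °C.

Equal length when α₁L₁ΔT − α₂L₂ΔT = L₂ − L₁ = 1.03×10⁻² m
α₁L₁ = 2.2170907×10⁻⁵, α₂L₂ = 1.213261×10⁻⁶ → Δ(αL) = 2.0957646×10⁻⁵ m/K
ΔT = 1.03×10⁻² / 2.0957646×10⁻⁵ = 491.467 K, so T = 27.8 + 491.467 = 519.267 °C

T = 519.3 °C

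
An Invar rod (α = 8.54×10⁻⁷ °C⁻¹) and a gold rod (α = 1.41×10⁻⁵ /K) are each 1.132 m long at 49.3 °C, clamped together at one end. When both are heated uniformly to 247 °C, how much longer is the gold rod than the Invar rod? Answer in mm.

ΔT = 197.7 K
Invar: ΔL = 8.54×10⁻⁷ × 1.132 m × 197.7 = 1.9112×10⁻⁴ m = 0.19112 mm
gold: ΔL = 1.41×10⁻⁵ × 1.132 m × 197.7 = 3.1555×10⁻³ m = 3.1555 mm
difference = 3.1555 − 0.19112 = 2.96438 mm

2.96 mm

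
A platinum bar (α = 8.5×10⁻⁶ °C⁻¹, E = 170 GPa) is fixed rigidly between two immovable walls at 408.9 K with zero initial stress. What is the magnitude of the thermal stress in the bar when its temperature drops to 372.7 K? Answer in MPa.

Fully constrained: the free strain ε = αΔT is blocked, so σ = Eε = EαΔT.
|ΔT| = 36.2 K
σ = 170×10⁹ × 8.5×10⁻⁶ × 36.2 = 5.23×10⁷ Pa

σ = 52.3 MPa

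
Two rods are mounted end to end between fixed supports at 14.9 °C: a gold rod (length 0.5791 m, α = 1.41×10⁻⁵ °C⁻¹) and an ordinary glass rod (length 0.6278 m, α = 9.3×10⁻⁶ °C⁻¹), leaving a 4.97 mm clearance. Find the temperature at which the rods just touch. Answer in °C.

T = 370 °C

Gap closes when ΔL₁ + ΔL₂ = 4.97 mm = 4.97×10⁻³ m
(α₁L₁ + α₂L₂)ΔT = g
α₁L₁ + α₂L₂ = 1.41×10⁻⁵×0.5791 + 9.3×10⁻⁶×0.6278 = 1.400385×10⁻⁵ m/K
ΔT = 4.97×10⁻³ / 1.400385×10⁻⁵ = 354.90 K
T = 14.9 + 354.90 = 369.80 °C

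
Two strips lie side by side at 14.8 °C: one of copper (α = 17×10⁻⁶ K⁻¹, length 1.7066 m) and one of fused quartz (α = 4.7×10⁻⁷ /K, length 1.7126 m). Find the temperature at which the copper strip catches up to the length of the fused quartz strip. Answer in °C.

T = 227.5 °C

Equal length when α₁L₁ΔT − α₂L₂ΔT = L₂ − L₁ = 6.00×10⁻³ m
α₁L₁ = 2.90122×10⁻⁵, α₂L₂ = 8.04922×10⁻⁷ → Δ(αL) = 2.8207278×10⁻⁵ m/K
ΔT = 6.00×10⁻³ / 2.8207278×10⁻⁵ = 212.711 K, so T = 14.8 + 212.711 = 227.511 °C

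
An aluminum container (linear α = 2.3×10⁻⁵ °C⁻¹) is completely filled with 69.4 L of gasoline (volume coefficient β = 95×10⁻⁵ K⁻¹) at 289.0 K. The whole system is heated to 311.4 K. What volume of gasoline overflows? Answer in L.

The container also expands: β_container ≈ 3α = 6.9×10⁻⁵ /K
Net overflow = V₀(β_liq − 3α_cont)ΔT
β − 3α = 9.50×10⁻⁴ − 6.9×10⁻⁵ = 8.81×10⁻⁴ /K; ΔT = 22.4 K
ΔV = 69.4 × 8.81×10⁻⁴ × 22.4 = 1.37 L

1.37 L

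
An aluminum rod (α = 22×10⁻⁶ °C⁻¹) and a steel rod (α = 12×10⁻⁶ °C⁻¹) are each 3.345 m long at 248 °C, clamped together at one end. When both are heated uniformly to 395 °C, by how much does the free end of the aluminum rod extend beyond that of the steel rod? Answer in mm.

4.92 mm

ΔT = 147 K
aluminum: ΔL = 22×10⁻⁶ × 3.345 m × 147 = 1.0818×10⁻² m = 10.818 mm
steel: ΔL = 12×10⁻⁶ × 3.345 m × 147 = 5.9006×10⁻³ m = 5.9006 mm
difference = 10.818 − 5.9006 = 4.9174 mm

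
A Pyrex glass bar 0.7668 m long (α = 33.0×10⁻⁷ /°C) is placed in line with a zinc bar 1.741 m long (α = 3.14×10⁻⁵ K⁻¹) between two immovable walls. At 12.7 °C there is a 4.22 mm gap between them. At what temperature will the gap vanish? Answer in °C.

T = 86.5 °C

Gap closes when ΔL₁ + ΔL₂ = 4.22 mm = 4.22×10⁻³ m
(α₁L₁ + α₂L₂)ΔT = g
α₁L₁ + α₂L₂ = 33.0×10⁻⁷×0.7668 + 3.14×10⁻⁵×1.741 = 5.719784×10⁻⁵ m/K
ΔT = 4.22×10⁻³ / 5.719784×10⁻⁵ = 73.779 K
T = 12.7 + 73.779 = 86.479 °C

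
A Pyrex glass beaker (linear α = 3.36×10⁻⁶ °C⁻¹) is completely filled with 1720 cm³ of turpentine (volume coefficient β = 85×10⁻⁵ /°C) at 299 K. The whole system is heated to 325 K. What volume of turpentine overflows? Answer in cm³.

The beaker also expands: β_container ≈ 3α = 1.008×10⁻⁵ /K
Net overflow = V₀(β_liq − 3α_cont)ΔT
β − 3α = 8.50×10⁻⁴ − 1.008×10⁻⁵ = 8.3992×10⁻⁴ /K; ΔT = 26 K
ΔV = 1720 × 8.3992×10⁻⁴ × 26 = 37.6 cm³

37.6 cm³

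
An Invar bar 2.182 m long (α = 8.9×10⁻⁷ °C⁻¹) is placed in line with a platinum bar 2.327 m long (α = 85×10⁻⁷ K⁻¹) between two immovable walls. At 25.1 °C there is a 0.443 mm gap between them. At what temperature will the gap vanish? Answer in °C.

α₁L₁ = 1.94198×10⁻⁶ m/K, α₂L₂ = 1.97795×10⁻⁵ m/K → total 2.172148×10⁻⁵ m/K
ΔT = g/(α₁L₁+α₂L₂) = 4.43×10⁻⁴ / 2.172148×10⁻⁵ = 20.395 K
T = 25.1 + 20.395 = 45.495 °C

T = 45.5 °C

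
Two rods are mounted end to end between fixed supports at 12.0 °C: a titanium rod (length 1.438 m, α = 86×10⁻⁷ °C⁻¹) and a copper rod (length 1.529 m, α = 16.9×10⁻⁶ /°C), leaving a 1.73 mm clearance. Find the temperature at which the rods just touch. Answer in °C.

α₁L₁ = 1.23668×10⁻⁵ m/K, α₂L₂ = 2.58401×10⁻⁵ m/K → total 3.82069×10⁻⁵ m/K
ΔT = g/(α₁L₁+α₂L₂) = 1.73×10⁻³ / 3.82069×10⁻⁵ = 45.280 K
T = 12.0 + 45.280 = 57.280 °C

T = 57.3 °C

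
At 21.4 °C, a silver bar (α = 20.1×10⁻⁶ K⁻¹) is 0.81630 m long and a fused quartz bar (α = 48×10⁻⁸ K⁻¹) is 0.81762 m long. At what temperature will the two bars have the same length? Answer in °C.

L₁(1 + α₁ΔT) = L₂(1 + α₂ΔT) ⇒ ΔT = (L₂ − L₁)/(α₁L₁ − α₂L₂)
L₂ − L₁ = 0.81762 − 0.81630 = 1.32×10⁻³ m
α₁L₁ − α₂L₂ = 20.1×10⁻⁶×0.81630 − 48×10⁻⁸×0.81762 = 1.60151724×10⁻⁵ m/K
ΔT = 1.32×10⁻³ / 1.60151724×10⁻⁵ = 82.422 K
T = 21.4 + 82.422 = 103.822 °C

T = 103.8 °C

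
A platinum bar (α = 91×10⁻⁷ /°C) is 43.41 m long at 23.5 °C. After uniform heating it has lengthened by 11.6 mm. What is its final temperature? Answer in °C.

ΔL = αL₀ΔT ⇒ ΔT = ΔL / (αL₀)
ΔT = 11.6×10⁻³ m / (91×10⁻⁷ × 43.41 m) = 29.365 K
T = 23.5 + 29.365 = 52.865 °C

T = 52.9 °C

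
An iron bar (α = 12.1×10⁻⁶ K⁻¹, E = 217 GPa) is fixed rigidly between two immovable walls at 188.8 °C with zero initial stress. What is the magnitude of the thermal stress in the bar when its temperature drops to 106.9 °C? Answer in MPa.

σ = 215 MPa

Fully constrained: the free strain ε = αΔT is blocked, so σ = Eε = EαΔT.
|ΔT| = 81.9 K
σ = 217×10⁹ × 12.1×10⁻⁶ × 81.9 = 2.15×10⁸ Pa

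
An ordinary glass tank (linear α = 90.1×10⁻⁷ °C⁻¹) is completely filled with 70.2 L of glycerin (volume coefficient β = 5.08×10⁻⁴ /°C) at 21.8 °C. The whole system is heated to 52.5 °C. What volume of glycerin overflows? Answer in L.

The tank also expands: β_container ≈ 3α = 2.703×10⁻⁵ /K
Net overflow = V₀(β_liq − 3α_cont)ΔT
β − 3α = 5.08×10⁻⁴ − 2.703×10⁻⁵ = 4.8097×10⁻⁴ /K; ΔT = 30.7 K
ΔV = 70.2 × 4.8097×10⁻⁴ × 30.7 = 1.04 L

1.04 L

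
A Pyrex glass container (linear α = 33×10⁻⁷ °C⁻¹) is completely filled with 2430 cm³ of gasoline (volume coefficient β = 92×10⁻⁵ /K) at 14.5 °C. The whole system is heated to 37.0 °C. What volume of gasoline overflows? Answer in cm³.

49.8 cm³

The container also expands: β_container ≈ 3α = 9.9×10⁻⁶ /K
Net overflow = V₀(β_liq − 3α_cont)ΔT
β − 3α = 9.20×10⁻⁴ − 9.9×10⁻⁶ = 9.101×10⁻⁴ /K; ΔT = 22.5 K
ΔV = 2430 × 9.101×10⁻⁴ × 22.5 = 49.8 cm³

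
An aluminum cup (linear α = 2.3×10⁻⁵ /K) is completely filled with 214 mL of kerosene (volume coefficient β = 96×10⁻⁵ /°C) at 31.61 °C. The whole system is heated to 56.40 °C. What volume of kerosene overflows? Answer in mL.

The cup also expands: β_container ≈ 3α = 6.9×10⁻⁵ /K
Net overflow = V₀(β_liq − 3α_cont)ΔT
β − 3α = 9.60×10⁻⁴ − 6.9×10⁻⁵ = 8.91×10⁻⁴ /K; ΔT = 24.79 K
ΔV = 214 × 8.91×10⁻⁴ × 24.79 = 4.73 mL

4.73 mL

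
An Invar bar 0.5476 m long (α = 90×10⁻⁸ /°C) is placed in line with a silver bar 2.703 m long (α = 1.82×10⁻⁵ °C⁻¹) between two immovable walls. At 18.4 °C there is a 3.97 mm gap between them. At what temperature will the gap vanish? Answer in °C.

T = 98.3 °C

Gap closes when ΔL₁ + ΔL₂ = 3.97 mm = 3.97×10⁻³ m
(α₁L₁ + α₂L₂)ΔT = g
α₁L₁ + α₂L₂ = 90×10⁻⁸×0.5476 + 1.82×10⁻⁵×2.703 = 4.968744×10⁻⁵ m/K
ΔT = 3.97×10⁻³ / 4.968744×10⁻⁵ = 79.899 K
T = 18.4 + 79.899 = 98.299 °C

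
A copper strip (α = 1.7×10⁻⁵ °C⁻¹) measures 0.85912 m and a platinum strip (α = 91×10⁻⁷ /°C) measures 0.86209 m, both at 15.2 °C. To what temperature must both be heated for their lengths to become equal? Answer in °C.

Equal length when α₁L₁ΔT − α₂L₂ΔT = L₂ − L₁ = 2.97×10⁻³ m
α₁L₁ = 1.460504×10⁻⁵, α₂L₂ = 7.845019×10⁻⁶ → Δ(αL) = 6.760021×10⁻⁶ m/K
ΔT = 2.97×10⁻³ / 6.760021×10⁻⁶ = 439.348 K, so T = 15.2 + 439.348 = 454.548 °C

T = 454.5 °C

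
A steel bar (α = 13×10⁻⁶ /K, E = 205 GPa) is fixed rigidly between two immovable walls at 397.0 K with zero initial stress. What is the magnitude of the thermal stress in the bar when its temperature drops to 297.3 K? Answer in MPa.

σ = 266 MPa

Fully constrained: the free strain ε = αΔT is blocked, so σ = Eε = EαΔT.
|ΔT| = 99.7 K
σ = 205×10⁹ × 13×10⁻⁶ × 99.7 = 2.66×10⁸ Pa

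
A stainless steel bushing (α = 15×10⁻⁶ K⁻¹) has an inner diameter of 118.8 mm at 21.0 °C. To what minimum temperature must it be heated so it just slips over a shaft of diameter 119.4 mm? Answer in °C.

T = 358 °C

Required Δd = 119.4 − 118.8 = 0.6 mm
Δd = αd₀ΔT ⇒ ΔT = Δd/(αd₀) = 0.6 / (15×10⁻⁶ × 118.8) = 336.70 K
T_min = 21.0 + 336.70 = 357.70 °C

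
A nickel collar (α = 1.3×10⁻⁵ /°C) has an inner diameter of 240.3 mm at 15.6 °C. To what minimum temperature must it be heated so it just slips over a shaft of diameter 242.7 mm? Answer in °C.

Required Δd = 242.7 − 240.3 = 2.4 mm
Δd = αd₀ΔT ⇒ ΔT = Δd/(αd₀) = 2.4 / (1.3×10⁻⁵ × 240.3) = 768.27 K
T_min = 15.6 + 768.27 = 783.87 °C

T = 784 °C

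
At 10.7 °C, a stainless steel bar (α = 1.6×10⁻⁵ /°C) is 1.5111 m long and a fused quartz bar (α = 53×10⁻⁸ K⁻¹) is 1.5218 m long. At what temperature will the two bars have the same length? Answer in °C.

T = 468.5 °C

L₁(1 + α₁ΔT) = L₂(1 + α₂ΔT) ⇒ ΔT = (L₂ − L₁)/(α₁L₁ − α₂L₂)
L₂ − L₁ = 1.5218 − 1.5111 = 1.07×10⁻² m
α₁L₁ − α₂L₂ = 1.6×10⁻⁵×1.5111 − 53×10⁻⁸×1.5218 = 2.3371046×10⁻⁵ m/K
ΔT = 1.07×10⁻² / 2.3371046×10⁻⁵ = 457.831 K
T = 10.7 + 457.831 = 468.531 °C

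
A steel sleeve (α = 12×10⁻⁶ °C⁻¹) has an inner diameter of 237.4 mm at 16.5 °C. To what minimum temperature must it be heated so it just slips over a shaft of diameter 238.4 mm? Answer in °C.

T = 368 °C

Required Δd = 238.4 − 237.4 = 1.0 mm
Δd = αd₀ΔT ⇒ ΔT = Δd/(αd₀) = 1.0 / (12×10⁻⁶ × 237.4) = 351.02 K
T_min = 16.5 + 351.02 = 367.52 °C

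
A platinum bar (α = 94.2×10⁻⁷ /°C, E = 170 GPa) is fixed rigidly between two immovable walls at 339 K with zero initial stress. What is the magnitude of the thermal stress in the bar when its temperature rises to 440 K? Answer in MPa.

Fully constrained: the free strain ε = αΔT is blocked, so σ = Eε = EαΔT.
|ΔT| = 101 K
σ = 170×10⁹ × 94.2×10⁻⁷ × 101 = 1.62×10⁸ Pa

σ = 162 MPa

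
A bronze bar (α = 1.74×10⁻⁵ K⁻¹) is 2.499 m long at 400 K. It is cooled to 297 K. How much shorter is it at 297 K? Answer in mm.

ΔL = 4.48 mm

|ΔT| = |297 − 400| = 103 K
ΔL = αL₀ΔT = (1.74×10⁻⁵)(2.499)(103) = 4.48×10⁻³ m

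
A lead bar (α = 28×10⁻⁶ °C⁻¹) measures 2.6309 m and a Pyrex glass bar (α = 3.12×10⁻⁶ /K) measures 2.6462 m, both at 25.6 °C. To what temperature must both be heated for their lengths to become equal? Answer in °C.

Equal length when α₁L₁ΔT − α₂L₂ΔT = L₂ − L₁ = 1.53×10⁻² m
α₁L₁ = 7.36652×10⁻⁵, α₂L₂ = 8.256144×10⁻⁶ → Δ(αL) = 6.5409056×10⁻⁵ m/K
ΔT = 1.53×10⁻² / 6.5409056×10⁻⁵ = 233.913 K, so T = 25.6 + 233.913 = 259.513 °C

T = 259.5 °C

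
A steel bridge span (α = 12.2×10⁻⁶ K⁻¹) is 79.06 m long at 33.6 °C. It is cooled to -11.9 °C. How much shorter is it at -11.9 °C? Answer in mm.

|ΔT| = |-11.9 − 33.6| = 45.5 K
ΔL = αL₀ΔT = (12.2×10⁻⁶)(79.06)(45.5) = 4.39×10⁻² m

ΔL = 43.9 mm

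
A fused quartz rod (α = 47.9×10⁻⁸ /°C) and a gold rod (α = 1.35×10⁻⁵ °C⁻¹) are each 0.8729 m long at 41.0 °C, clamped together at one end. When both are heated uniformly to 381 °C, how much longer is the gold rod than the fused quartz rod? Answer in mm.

ΔT = 340.0 K
fused quartz: ΔL = 47.9×10⁻⁸ × 0.8729 m × 340.0 = 1.4216×10⁻⁴ m = 0.14216 mm
gold: ΔL = 1.35×10⁻⁵ × 0.8729 m × 340.0 = 4.0066×10⁻³ m = 4.0066 mm
difference = 4.0066 − 0.14216 = 3.86444 mm

3.86 mm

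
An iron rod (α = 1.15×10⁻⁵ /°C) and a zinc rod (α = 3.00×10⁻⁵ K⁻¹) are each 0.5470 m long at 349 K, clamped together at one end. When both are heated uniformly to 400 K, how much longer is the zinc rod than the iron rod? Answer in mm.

0.516 mm

ΔT = 51 K
iron: ΔL = 1.15×10⁻⁵ × 0.5470 m × 51 = 3.2082×10⁻⁴ m = 0.32082 mm
zinc: ΔL = 3.00×10⁻⁵ × 0.5470 m × 51 = 8.3691×10⁻⁴ m = 0.83691 mm
difference = 0.83691 − 0.32082 = 0.51609 mm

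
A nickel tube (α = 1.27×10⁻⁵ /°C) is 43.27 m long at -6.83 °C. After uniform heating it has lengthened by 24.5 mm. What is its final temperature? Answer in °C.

T = 37.8 °C

ΔL = αL₀ΔT ⇒ ΔT = ΔL / (αL₀)
ΔT = 24.5×10⁻³ m / (1.27×10⁻⁵ × 43.27 m) = 44.584 K
T = -6.83 + 44.584 = 37.754 °C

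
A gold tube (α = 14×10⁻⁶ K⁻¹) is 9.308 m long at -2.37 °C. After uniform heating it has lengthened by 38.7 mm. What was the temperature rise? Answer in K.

ΔL = αL₀ΔT ⇒ ΔT = ΔL / (αL₀)
ΔT = 38.7×10⁻³ m / (14×10⁻⁶ × 9.308 m) = 296.98 K

ΔT = 297 K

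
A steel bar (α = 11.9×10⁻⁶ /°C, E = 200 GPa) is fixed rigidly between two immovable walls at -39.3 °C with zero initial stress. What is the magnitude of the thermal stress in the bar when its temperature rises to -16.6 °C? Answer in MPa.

σ = 54.0 MPa

Fully constrained: the free strain ε = αΔT is blocked, so σ = Eε = EαΔT.
|ΔT| = 22.7 K
σ = 200×10⁹ × 11.9×10⁻⁶ × 22.7 = 5.40×10⁷ Pa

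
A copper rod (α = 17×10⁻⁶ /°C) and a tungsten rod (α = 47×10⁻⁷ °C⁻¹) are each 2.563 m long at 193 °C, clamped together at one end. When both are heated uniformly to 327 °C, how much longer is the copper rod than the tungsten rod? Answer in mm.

4.22 mm

ΔT = 134 K
copper: ΔL = 17×10⁻⁶ × 2.563 m × 134 = 5.8385×10⁻³ m = 5.8385 mm
tungsten: ΔL = 47×10⁻⁷ × 2.563 m × 134 = 1.6142×10⁻³ m = 1.6142 mm
difference = 5.8385 − 1.6142 = 4.2243 mm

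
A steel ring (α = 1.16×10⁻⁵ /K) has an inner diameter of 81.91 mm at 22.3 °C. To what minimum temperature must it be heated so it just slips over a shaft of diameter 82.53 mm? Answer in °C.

T = 675 °C

Required Δd = 82.53 − 81.91 = 0.62 mm
Δd = αd₀ΔT ⇒ ΔT = Δd/(αd₀) = 0.62 / (1.16×10⁻⁵ × 81.91) = 652.52 K
T_min = 22.3 + 652.52 = 674.82 °C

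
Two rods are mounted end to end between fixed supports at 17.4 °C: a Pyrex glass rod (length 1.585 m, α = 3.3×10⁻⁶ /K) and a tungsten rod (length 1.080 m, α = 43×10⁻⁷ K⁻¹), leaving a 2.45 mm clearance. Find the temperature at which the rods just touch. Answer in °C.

T = 266 °C

α₁L₁ = 5.2305×10⁻⁶ m/K, α₂L₂ = 4.644×10⁻⁶ m/K → total 9.8745×10⁻⁶ m/K
ΔT = g/(α₁L₁+α₂L₂) = 2.45×10⁻³ / 9.8745×10⁻⁶ = 248.11 K
T = 17.4 + 248.11 = 265.51 °C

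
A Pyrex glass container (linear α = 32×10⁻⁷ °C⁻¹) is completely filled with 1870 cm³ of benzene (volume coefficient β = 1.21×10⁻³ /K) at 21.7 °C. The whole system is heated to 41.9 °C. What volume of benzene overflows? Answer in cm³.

The container also expands: β_container ≈ 3α = 9.6×10⁻⁶ /K
Net overflow = V₀(β_liq − 3α_cont)ΔT
β − 3α = 1.21×10⁻³ − 9.6×10⁻⁶ = 1.2004×10⁻³ /K; ΔT = 20.2 K
ΔV = 1870 × 1.2004×10⁻³ × 20.2 = 45.3 cm³

45.3 cm³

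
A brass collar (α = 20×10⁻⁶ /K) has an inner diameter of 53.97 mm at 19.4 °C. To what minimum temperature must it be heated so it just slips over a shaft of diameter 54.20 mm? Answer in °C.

T = 232 °C

Required Δd = 54.20 − 53.97 = 0.23 mm
Δd = αd₀ΔT ⇒ ΔT = Δd/(αd₀) = 0.23 / (20×10⁻⁶ × 53.97) = 213.08 K
T_min = 19.4 + 213.08 = 232.48 °C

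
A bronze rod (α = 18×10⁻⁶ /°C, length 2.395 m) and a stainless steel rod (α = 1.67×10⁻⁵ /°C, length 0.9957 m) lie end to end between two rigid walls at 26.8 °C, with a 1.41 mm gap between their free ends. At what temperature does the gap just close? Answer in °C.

α₁L₁ = 4.311×10⁻⁵ m/K, α₂L₂ = 1.662819×10⁻⁵ m/K → total 5.973819×10⁻⁵ m/K
ΔT = g/(α₁L₁+α₂L₂) = 1.41×10⁻³ / 5.973819×10⁻⁵ = 23.603 K
T = 26.8 + 23.603 = 50.403 °C

T = 50.4 °C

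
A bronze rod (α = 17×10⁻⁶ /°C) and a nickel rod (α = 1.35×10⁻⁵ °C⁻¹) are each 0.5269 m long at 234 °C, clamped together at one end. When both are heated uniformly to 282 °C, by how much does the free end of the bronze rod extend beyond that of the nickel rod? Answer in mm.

0.0885 mm

ΔT = 48 K
bronze: ΔL = 17×10⁻⁶ × 0.5269 m × 48 = 4.2995×10⁻⁴ m = 0.42995 mm
nickel: ΔL = 1.35×10⁻⁵ × 0.5269 m × 48 = 3.4143×10⁻⁴ m = 0.34143 mm
difference = 0.42995 − 0.34143 = 0.08852 mm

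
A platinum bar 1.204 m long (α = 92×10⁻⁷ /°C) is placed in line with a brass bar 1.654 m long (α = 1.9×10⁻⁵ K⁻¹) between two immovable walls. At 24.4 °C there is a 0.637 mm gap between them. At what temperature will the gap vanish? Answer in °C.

α₁L₁ = 1.10768×10⁻⁵ m/K, α₂L₂ = 3.1426×10⁻⁵ m/K → total 4.25028×10⁻⁵ m/K
ΔT = g/(α₁L₁+α₂L₂) = 6.37×10⁻⁴ / 4.25028×10⁻⁵ = 14.987 K
T = 24.4 + 14.987 = 39.387 °C

T = 39.4 °C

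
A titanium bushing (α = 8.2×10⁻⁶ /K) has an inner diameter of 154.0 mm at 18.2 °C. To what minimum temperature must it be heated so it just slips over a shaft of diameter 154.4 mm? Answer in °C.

Required Δd = 154.4 − 154.0 = 0.4 mm
Δd = αd₀ΔT ⇒ ΔT = Δd/(αd₀) = 0.4 / (8.2×10⁻⁶ × 154.0) = 316.76 K
T_min = 18.2 + 316.76 = 334.96 °C

T = 335 °C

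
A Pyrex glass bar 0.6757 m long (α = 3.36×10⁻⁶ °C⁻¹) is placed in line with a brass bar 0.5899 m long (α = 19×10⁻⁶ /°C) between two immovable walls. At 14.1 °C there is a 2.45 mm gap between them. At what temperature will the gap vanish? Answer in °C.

T = 196 °C

α₁L₁ = 2.270352×10⁻⁶ m/K, α₂L₂ = 1.12081×10⁻⁵ m/K → total 1.3478452×10⁻⁵ m/K
ΔT = g/(α₁L₁+α₂L₂) = 2.45×10⁻³ / 1.3478452×10⁻⁵ = 181.77 K
T = 14.1 + 181.77 = 195.87 °C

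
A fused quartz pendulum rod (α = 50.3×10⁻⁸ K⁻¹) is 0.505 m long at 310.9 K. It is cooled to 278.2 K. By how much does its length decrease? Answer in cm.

ΔL = 0.000831 cm

|ΔT| = |278.2 − 310.9| = 32.7 K
ΔL = αL₀ΔT = (50.3×10⁻⁸)(0.505)(32.7) = 8.31×10⁻⁶ m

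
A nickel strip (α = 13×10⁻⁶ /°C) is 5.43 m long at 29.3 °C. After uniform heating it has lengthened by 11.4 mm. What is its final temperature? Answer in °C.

T = 191 °C

ΔL = αL₀ΔT ⇒ ΔT = ΔL / (αL₀)
ΔT = 11.4×10⁻³ m / (13×10⁻⁶ × 5.43 m) = 161.50 K
T = 29.3 + 161.50 = 190.80 °C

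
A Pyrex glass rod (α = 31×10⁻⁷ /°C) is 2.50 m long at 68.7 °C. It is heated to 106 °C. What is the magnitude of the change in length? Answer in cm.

|ΔT| = |106 − 68.7| = 37.3 K
ΔL = αL₀ΔT = (31×10⁻⁷)(2.50)(37.3) = 2.89×10⁻⁴ m

ΔL = 0.0289 cm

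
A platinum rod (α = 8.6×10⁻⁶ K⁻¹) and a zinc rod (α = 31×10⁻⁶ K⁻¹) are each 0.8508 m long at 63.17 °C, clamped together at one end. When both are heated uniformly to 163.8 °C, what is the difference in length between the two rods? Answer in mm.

1.92 mm

ΔT = 100.63 K
platinum: ΔL = 8.6×10⁻⁶ × 0.8508 m × 100.63 = 7.3630×10⁻⁴ m = 0.73630 mm
zinc: ΔL = 31×10⁻⁶ × 0.8508 m × 100.63 = 2.6541×10⁻³ m = 2.6541 mm
difference = 2.6541 − 0.73630 = 1.9178 mm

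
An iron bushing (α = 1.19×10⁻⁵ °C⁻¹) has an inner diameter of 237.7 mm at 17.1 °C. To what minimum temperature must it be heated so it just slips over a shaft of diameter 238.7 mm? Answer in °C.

T = 371 °C

Required Δd = 238.7 − 237.7 = 1.0 mm
Δd = αd₀ΔT ⇒ ΔT = Δd/(αd₀) = 1.0 / (1.19×10⁻⁵ × 237.7) = 353.53 K
T_min = 17.1 + 353.53 = 370.63 °C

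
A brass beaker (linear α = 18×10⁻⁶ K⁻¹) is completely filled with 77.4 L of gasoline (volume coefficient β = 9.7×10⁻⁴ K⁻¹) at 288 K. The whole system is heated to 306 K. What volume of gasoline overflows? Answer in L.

1.28 L

The beaker also expands: β_container ≈ 3α = 5.4×10⁻⁵ /K
Net overflow = V₀(β_liq − 3α_cont)ΔT
β − 3α = 9.70×10⁻⁴ − 5.4×10⁻⁵ = 9.16×10⁻⁴ /K; ΔT = 18 K
ΔV = 77.4 × 9.16×10⁻⁴ × 18 = 1.28 L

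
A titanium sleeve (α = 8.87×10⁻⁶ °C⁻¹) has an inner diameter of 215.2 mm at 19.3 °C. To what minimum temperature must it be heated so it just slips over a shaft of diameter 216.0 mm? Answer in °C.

Required Δd = 216.0 − 215.2 = 0.8 mm
Δd = αd₀ΔT ⇒ ΔT = Δd/(αd₀) = 0.8 / (8.87×10⁻⁶ × 215.2) = 419.11 K
T_min = 19.3 + 419.11 = 438.41 °C

T = 438 °C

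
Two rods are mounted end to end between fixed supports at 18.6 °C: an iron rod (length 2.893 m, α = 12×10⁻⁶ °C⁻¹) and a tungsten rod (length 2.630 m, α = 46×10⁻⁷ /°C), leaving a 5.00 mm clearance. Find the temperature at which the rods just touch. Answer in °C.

T = 125 °C

α₁L₁ = 3.4716×10⁻⁵ m/K, α₂L₂ = 1.2098×10⁻⁵ m/K → total 4.6814×10⁻⁵ m/K
ΔT = g/(α₁L₁+α₂L₂) = 5.00×10⁻³ / 4.6814×10⁻⁵ = 106.81 K
T = 18.6 + 106.81 = 125.41 °C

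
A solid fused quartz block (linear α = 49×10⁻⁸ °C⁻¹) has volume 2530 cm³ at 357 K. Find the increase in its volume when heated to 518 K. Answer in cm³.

Isotropic solid: β ≈ 3α = 1.5×10⁻⁶ /K; ΔT = 161 K
ΔV = 3αV₀ΔT = 3(49×10⁻⁸)(2530)(161) = 0.599 cm³

ΔV = 0.599 cm³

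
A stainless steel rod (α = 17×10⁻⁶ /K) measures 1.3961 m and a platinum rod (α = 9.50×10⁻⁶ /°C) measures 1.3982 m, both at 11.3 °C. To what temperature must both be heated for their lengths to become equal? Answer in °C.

Equal length when α₁L₁ΔT − α₂L₂ΔT = L₂ − L₁ = 2.10×10⁻³ m
α₁L₁ = 2.37337×10⁻⁵, α₂L₂ = 1.32829×10⁻⁵ → Δ(αL) = 1.04508×10⁻⁵ m/K
ΔT = 2.10×10⁻³ / 1.04508×10⁻⁵ = 200.942 K, so T = 11.3 + 200.942 = 212.242 °C

T = 212.2 °C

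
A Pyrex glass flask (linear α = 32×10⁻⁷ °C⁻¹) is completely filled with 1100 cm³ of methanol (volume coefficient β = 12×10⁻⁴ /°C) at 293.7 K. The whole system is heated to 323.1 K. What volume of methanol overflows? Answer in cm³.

38.5 cm³

The flask also expands: β_container ≈ 3α = 9.6×10⁻⁶ /K
Net overflow = V₀(β_liq − 3α_cont)ΔT
β − 3α = 1.20×10⁻³ − 9.6×10⁻⁶ = 1.1904×10⁻³ /K; ΔT = 29.4 K
ΔV = 1100 × 1.1904×10⁻³ × 29.4 = 38.5 cm³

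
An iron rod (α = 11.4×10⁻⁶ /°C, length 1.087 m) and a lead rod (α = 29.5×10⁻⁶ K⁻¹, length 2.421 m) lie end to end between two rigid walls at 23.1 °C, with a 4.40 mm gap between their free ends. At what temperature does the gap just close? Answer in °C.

α₁L₁ = 1.23918×10⁻⁵ m/K, α₂L₂ = 7.14195×10⁻⁵ m/K → total 8.38113×10⁻⁵ m/K
ΔT = g/(α₁L₁+α₂L₂) = 4.40×10⁻³ / 8.38113×10⁻⁵ = 52.499 K
T = 23.1 + 52.499 = 75.599 °C

T = 75.6 °C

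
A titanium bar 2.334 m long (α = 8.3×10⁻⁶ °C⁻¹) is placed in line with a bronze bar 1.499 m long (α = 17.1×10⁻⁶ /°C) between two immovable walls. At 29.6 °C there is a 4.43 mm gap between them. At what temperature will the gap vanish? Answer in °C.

α₁L₁ = 1.93722×10⁻⁵ m/K, α₂L₂ = 2.56329×10⁻⁵ m/K → total 4.50051×10⁻⁵ m/K
ΔT = g/(α₁L₁+α₂L₂) = 4.43×10⁻³ / 4.50051×10⁻⁵ = 98.43 K
T = 29.6 + 98.43 = 128.03 °C

T = 128 °C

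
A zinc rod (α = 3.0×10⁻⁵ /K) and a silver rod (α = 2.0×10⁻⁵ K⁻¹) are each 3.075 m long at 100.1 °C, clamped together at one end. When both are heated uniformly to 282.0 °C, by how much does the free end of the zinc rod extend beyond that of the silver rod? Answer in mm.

5.59 mm

ΔT = 181.9 K
zinc: ΔL = 3.0×10⁻⁵ × 3.075 m × 181.9 = 1.6780×10⁻² m = 16.780 mm
silver: ΔL = 2.0×10⁻⁵ × 3.075 m × 181.9 = 1.1187×10⁻² m = 11.187 mm
difference = 16.780 − 11.187 = 5.593 mm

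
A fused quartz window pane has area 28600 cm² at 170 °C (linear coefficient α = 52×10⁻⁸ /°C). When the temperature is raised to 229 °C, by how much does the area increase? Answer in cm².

Area coefficient ≈ 2α; |ΔT| = 59 K
ΔA = 2αA₀ΔT = 2(52×10⁻⁸)(28600)(59) = 1.75 cm²

ΔA = 1.75 cm²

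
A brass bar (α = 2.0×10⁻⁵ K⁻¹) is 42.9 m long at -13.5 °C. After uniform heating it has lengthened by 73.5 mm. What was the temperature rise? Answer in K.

ΔT = 85.7 K

ΔL = αL₀ΔT ⇒ ΔT = ΔL / (αL₀)
ΔT = 73.5×10⁻³ m / (2.0×10⁻⁵ × 42.9 m) = 85.664 K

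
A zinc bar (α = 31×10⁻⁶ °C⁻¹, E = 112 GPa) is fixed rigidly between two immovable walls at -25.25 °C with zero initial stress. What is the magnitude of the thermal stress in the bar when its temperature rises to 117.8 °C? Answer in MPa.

Fully constrained: the free strain ε = αΔT is blocked, so σ = Eε = EαΔT.
|ΔT| = 143.05 K
σ = 112×10⁹ × 31×10⁻⁶ × 143.05 = 4.97×10⁸ Pa

σ = 497 MPa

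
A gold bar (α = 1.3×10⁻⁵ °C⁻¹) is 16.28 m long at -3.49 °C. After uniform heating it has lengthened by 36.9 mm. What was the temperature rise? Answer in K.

ΔT = 174 K

ΔL = αL₀ΔT ⇒ ΔT = ΔL / (αL₀)
ΔT = 36.9×10⁻³ m / (1.3×10⁻⁵ × 16.28 m) = 174.35 K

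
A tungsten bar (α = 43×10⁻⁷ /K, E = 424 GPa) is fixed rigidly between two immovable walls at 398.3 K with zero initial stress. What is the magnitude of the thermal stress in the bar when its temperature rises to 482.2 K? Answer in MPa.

Fully constrained: the free strain ε = αΔT is blocked, so σ = Eε = EαΔT.
|ΔT| = 83.9 K
σ = 424×10⁹ × 43×10⁻⁷ × 83.9 = 1.53×10⁸ Pa

σ = 153 MPa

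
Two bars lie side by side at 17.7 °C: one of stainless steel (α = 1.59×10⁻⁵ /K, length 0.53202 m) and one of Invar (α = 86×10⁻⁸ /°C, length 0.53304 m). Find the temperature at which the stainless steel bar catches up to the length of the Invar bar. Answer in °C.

T = 145.2 °C

L₁(1 + α₁ΔT) = L₂(1 + α₂ΔT) ⇒ ΔT = (L₂ − L₁)/(α₁L₁ − α₂L₂)
L₂ − L₁ = 0.53304 − 0.53202 = 1.02×10⁻³ m
α₁L₁ − α₂L₂ = 1.59×10⁻⁵×0.53202 − 86×10⁻⁸×0.53304 = 8.0007036×10⁻⁶ m/K
ΔT = 1.02×10⁻³ / 8.0007036×10⁻⁶ = 127.489 K
T = 17.7 + 127.489 = 145.189 °C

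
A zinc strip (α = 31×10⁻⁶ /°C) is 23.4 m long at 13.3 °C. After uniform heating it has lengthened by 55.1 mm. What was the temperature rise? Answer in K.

ΔT = 76.0 K

ΔL = αL₀ΔT ⇒ ΔT = ΔL / (αL₀)
ΔT = 55.1×10⁻³ m / (31×10⁻⁶ × 23.4 m) = 75.958 K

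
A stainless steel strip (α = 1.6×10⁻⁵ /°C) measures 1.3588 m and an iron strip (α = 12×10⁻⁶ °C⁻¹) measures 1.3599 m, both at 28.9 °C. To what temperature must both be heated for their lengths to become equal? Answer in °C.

Equal length when α₁L₁ΔT − α₂L₂ΔT = L₂ − L₁ = 1.10×10⁻³ m
α₁L₁ = 2.17408×10⁻⁵, α₂L₂ = 1.63188×10⁻⁵ → Δ(αL) = 5.422×10⁻⁶ m/K
ΔT = 1.10×10⁻³ / 5.422×10⁻⁶ = 202.877 K, so T = 28.9 + 202.877 = 231.777 °C

T = 231.8 °C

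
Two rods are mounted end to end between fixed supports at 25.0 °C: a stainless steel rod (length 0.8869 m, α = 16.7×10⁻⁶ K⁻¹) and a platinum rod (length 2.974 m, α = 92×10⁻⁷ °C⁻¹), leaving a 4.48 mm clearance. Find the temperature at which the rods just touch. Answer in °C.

α₁L₁ = 1.481123×10⁻⁵ m/K, α₂L₂ = 2.73608×10⁻⁵ m/K → total 4.217203×10⁻⁵ m/K
ΔT = g/(α₁L₁+α₂L₂) = 4.48×10⁻³ / 4.217203×10⁻⁵ = 106.23 K
T = 25.0 + 106.23 = 131.23 °C

T = 131 °C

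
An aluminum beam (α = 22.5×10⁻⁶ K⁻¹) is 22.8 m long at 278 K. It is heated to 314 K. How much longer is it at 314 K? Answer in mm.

ΔL = 18.5 mm

|ΔT| = |314 − 278| = 36 K
ΔL = αL₀ΔT = (22.5×10⁻⁶)(22.8)(36) = 1.85×10⁻² m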